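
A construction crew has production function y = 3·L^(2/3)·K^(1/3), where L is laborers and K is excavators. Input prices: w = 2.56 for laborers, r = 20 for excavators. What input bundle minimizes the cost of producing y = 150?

L* = 125, K* = 8

Cost minimization requires the marginal rate of technical substitution to equal the input-price ratio: MP_L/MP_K = w/r.
Here MP_L/MP_K = (2/3)·(K/L)/(1/3) = 2·(K/L). Setting this equal to 2.56/20 = 0.128 gives K = 0.064L.
Substituting into y = 150: 3·L^(2/3)·(0.064L)^(1/3) = 150.
Solving, L = 125 and K = 8.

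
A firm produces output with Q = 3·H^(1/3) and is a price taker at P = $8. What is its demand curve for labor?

H(w) = (8/w)^(3/2)

MP_H = (1/3)·3·H^(-2/3) = H^(-2/3).
Setting P·MP_H = w: 8·H^(-2/3) = w.
Solving for H: H^(-2/3) = w/8, so H = (8/w)^(3/2).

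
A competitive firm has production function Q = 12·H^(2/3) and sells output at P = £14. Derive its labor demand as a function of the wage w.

MP_H = (2/3)·12·H^(-1/3) = 8·H^(-1/3).
Setting P·MP_H = w: 112·H^(-1/3) = w.
Solving for H: H^(-1/3) = w/112, so H = (112/w)^(3).

H(w) = 1404928/w³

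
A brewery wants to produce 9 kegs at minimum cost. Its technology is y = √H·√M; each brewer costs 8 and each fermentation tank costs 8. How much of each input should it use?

Cost minimization requires the marginal rate of technical substitution to equal the input-price ratio: MP_H/MP_M = w/r.
Here MP_H/MP_M = (1/2)·(M/H)/(1/2) = (M/H). Setting this equal to 8/8 = 1 gives M = H.
Substituting into y = 9: H^(1/2)·(H)^(1/2) = 9.
Solving, H = 9 and M = 9.

H* = 9, M* = 9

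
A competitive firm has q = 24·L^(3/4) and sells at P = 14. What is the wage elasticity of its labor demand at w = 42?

ε = -4

MP_L = (3/4)·24·L^(-1/4), so P·MP_L = w gives 252·L^(-1/4) = w.
Solving, L(w) = (252/w)^(4). This is a constant-elasticity form: L ∝ w^(−4), so ε = −4.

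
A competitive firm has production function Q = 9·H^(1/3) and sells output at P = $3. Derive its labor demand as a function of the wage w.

H(w) = (9/w)^(3/2)

MP_H = (1/3)·9·H^(-2/3) = 3·H^(-2/3).
Setting P·MP_H = w: 9·H^(-2/3) = w.
Solving for H: H^(-2/3) = w/9, so H = (9/w)^(3/2).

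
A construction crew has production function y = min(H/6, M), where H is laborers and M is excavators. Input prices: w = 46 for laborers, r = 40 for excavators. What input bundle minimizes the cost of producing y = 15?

H* = 90, M* = 15

With a fixed-proportions technology, the cost-minimizing bundle uses no slack in either input: H/6 = M = y.
So H = 6·15 = 90 and M = 15.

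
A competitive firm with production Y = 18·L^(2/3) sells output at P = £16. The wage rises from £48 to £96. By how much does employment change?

ΔL = -56

From P·MP_L = w with MP_L = 12·L^(-1/3), the labor demand is L(w) = (192/w)^(3).
At w = 48: L = 64. At w = 96: L = 8.
ΔL = 8 − 64 = -56.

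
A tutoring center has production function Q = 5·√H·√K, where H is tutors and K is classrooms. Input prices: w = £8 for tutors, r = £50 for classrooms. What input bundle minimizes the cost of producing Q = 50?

H* = 25, K* = 4

Cost minimization requires the marginal rate of technical substitution to equal the input-price ratio: MP_H/MP_K = w/r.
Here MP_H/MP_K = (1/2)·(K/H)/(1/2) = (K/H). Setting this equal to 8/50 = 0.16 gives K = 0.16H.
Substituting into Q = 50: 5·H^(1/2)·(0.16H)^(1/2) = 50.
Solving, H = 25 and K = 4.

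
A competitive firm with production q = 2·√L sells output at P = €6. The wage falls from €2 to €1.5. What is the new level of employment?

From P·MP_L = w with MP_L = L^(-1/2), the labor demand is L(w) = (6/w)^(2).
At w = 2: L = 9. At w = 1.5: L = 16.

L* = 16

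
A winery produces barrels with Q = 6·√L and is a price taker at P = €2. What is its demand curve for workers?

L(w) = 36/w²

MP_L = (1/2)·6·L^(-1/2) = 3·L^(-1/2).
Setting P·MP_L = w: 6·L^(-1/2) = w.
Solving for L: L^(-1/2) = w/6, so L = (6/w)^(2).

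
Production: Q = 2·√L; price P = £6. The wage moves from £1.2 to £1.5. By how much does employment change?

From P·MP_L = w with MP_L = L^(-1/2), the labor demand is L(w) = (6/w)^(2).
At w = 1.2: L = 25. At w = 1.5: L = 16.
ΔL = 16 − 25 = -9.

ΔL = -9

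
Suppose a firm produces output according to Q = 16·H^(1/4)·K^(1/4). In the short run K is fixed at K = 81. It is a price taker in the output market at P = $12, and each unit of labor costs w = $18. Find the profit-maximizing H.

With K = 81, MP_H = (1/4)·16·H^(-3/4)·81^(1/4) = 12·H^(-3/4).
Profit maximization for a price taker requires P·MP_H = w: 12·12·H^(-3/4) = 18.
So H^(-3/4) = 0.125, which gives H = 16.

H* = 16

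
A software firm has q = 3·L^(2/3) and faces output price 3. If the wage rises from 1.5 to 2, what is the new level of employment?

From P·MP_L = w with MP_L = 2·L^(-1/3), the labor demand is L(w) = (6/w)^(3).
At w = 1.5: L = 64. At w = 2: L = 27.

L* = 27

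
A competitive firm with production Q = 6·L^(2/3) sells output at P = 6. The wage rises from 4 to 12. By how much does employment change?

From P·MP_L = w with MP_L = 4·L^(-1/3), the labor demand is L(w) = (24/w)^(3).
At w = 4: L = 216. At w = 12: L = 8.
ΔL = 8 − 216 = -208.

ΔL = -208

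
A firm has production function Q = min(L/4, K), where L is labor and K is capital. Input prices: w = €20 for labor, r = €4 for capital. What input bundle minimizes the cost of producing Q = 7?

With a fixed-proportions technology, the cost-minimizing bundle uses no slack in either input: L/4 = K = Q.
So L = 4·7 = 28 and K = 7.

L* = 28, K* = 7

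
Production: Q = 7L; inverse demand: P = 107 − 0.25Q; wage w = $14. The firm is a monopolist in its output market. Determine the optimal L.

L* = 30

Marginal revenue from the inverse demand is MR = 107 − 0.5Q.
The marginal product is MP_L = 7.
A monopolist hires until marginal revenue product equals the wage: MR·MP_L = w.
(107 − 3.5L)·7 = 14, so L = 30.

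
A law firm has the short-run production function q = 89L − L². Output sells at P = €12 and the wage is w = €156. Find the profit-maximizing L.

The marginal product of L is MP_L = 89 − 2L.
A price-taking firm hires until the value of the marginal product equals the wage: P·MP_L = w, so 12·(89 − 2L) = 156.
Then 89 − 2L = 13, giving L = 38.

L* = 38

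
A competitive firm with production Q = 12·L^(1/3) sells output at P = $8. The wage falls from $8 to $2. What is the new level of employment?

From P·MP_L = w with MP_L = 4·L^(-2/3), the labor demand is L(w) = (32/w)^(3/2).
At w = 8: L = 8. At w = 2: L = 64.

L* = 64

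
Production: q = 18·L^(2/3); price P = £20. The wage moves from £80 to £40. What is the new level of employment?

From P·MP_L = w with MP_L = 12·L^(-1/3), the labor demand is L(w) = (240/w)^(3).
At w = 80: L = 27. At w = 40: L = 216.

L* = 216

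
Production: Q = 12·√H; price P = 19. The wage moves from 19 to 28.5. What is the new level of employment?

H* = 16

From P·MP_H = w with MP_H = 6·H^(-1/2), the labor demand is H(w) = (114/w)^(2).
At w = 19: H = 36. At w = 28.5: H = 16.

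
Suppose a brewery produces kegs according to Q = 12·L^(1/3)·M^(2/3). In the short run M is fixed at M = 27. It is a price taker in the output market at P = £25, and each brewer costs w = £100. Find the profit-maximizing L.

L* = 27

With M = 27, MP_L = (1/3)·12·L^(-2/3)·27^(2/3) = 36·L^(-2/3).
Profit maximization for a price taker requires P·MP_L = w: 25·36·L^(-2/3) = 100.
So L^(-2/3) = 1/9, which gives L = 27.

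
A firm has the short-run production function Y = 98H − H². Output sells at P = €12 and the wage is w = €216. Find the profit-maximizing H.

The marginal product of H is MP_H = 98 − 2H.
A price-taking firm hires until the value of the marginal product equals the wage: P·MP_H = w, so 12·(98 − 2H) = 216.
Then 98 − 2H = 18, giving H = 40.

H* = 40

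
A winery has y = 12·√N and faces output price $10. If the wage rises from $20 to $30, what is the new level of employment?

From P·MP_N = w with MP_N = 6·N^(-1/2), the labor demand is N(w) = (60/w)^(2).
At w = 20: N = 9. At w = 30: N = 4.

N* = 4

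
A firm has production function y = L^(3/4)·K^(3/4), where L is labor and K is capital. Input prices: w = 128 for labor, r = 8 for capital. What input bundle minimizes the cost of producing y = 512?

Cost minimization requires the marginal rate of technical substitution to equal the input-price ratio: MP_L/MP_K = w/r.
Here MP_L/MP_K = (3/4)·(K/L)/(3/4) = (K/L). Setting this equal to 128/8 = 16 gives K = 16L.
Substituting into y = 512: L^(3/4)·(16L)^(3/4) = 512.
Solving, L = 16 and K = 256.

L* = 16, K* = 256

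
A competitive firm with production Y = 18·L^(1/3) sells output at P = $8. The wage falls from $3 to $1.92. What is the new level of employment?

L* = 125

From P·MP_L = w with MP_L = 6·L^(-2/3), the labor demand is L(w) = (48/w)^(3/2).
At w = 3: L = 64. At w = 1.92: L = 125.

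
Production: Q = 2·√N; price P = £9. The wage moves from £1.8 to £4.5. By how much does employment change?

From P·MP_N = w with MP_N = N^(-1/2), the labor demand is N(w) = (9/w)^(2).
At w = 1.8: N = 25. At w = 4.5: N = 4.
ΔN = 4 − 25 = -21.

ΔN = -21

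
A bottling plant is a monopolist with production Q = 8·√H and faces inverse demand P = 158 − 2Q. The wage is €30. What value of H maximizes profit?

H* = 16

Marginal revenue from the inverse demand is MR = 158 − 4Q.
The marginal product is MP_H = 4·H^(-1/2).
A monopolist hires until marginal revenue product equals the wage: MR·MP_H = w.
At H, Q = 8·√H. Substituting and solving: (158 − 32·√H)·4·H^(-1/2) = 30 gives H = 16.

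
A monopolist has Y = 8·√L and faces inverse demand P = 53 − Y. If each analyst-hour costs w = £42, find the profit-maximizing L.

Marginal revenue from the inverse demand is MR = 53 − 2Y.
The marginal product is MP_L = 4·L^(-1/2).
A monopolist hires until marginal revenue product equals the wage: MR·MP_L = w.
At L, Y = 8·√L. Substituting and solving: (53 − 16·√L)·4·L^(-1/2) = 42 gives L = 4.

L* = 4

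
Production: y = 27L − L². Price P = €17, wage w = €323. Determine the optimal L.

The marginal product of L is MP_L = 27 − 2L.
A price-taking firm hires until the value of the marginal product equals the wage: P·MP_L = w, so 17·(27 − 2L) = 323.
Then 27 − 2L = 19, giving L = 4.

L* = 4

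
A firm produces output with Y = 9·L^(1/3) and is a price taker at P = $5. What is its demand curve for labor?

L(w) = (15/w)^(3/2)

MP_L = (1/3)·9·L^(-2/3) = 3·L^(-2/3).
Setting P·MP_L = w: 15·L^(-2/3) = w.
Solving for L: L^(-2/3) = w/15, so L = (15/w)^(3/2).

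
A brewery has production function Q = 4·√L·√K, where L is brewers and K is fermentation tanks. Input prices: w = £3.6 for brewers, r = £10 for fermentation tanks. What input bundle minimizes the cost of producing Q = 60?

Cost minimization requires the marginal rate of technical substitution to equal the input-price ratio: MP_L/MP_K = w/r.
Here MP_L/MP_K = (1/2)·(K/L)/(1/2) = (K/L). Setting this equal to 3.6/10 = 0.36 gives K = 0.36L.
Substituting into Q = 60: 4·L^(1/2)·(0.36L)^(1/2) = 60.
Solving, L = 25 and K = 9.

L* = 25, K* = 9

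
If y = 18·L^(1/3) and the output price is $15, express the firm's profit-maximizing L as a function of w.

L(w) = (90/w)^(3/2)

MP_L = (1/3)·18·L^(-2/3) = 6·L^(-2/3).
Setting P·MP_L = w: 90·L^(-2/3) = w.
Solving for L: L^(-2/3) = w/90, so L = (90/w)^(3/2).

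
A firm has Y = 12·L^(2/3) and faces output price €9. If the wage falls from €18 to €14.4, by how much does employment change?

ΔL = 61

From P·MP_L = w with MP_L = 8·L^(-1/3), the labor demand is L(w) = (72/w)^(3).
At w = 18: L = 64. At w = 14.4: L = 125.
ΔL = 125 − 64 = 61.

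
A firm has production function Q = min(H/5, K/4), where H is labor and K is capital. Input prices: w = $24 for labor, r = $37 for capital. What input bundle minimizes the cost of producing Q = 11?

With a fixed-proportions technology, the cost-minimizing bundle uses no slack in either input: H/5 = K/4 = Q.
So H = 5·11 = 55 and K = 4·11 = 44.

H* = 55, K* = 44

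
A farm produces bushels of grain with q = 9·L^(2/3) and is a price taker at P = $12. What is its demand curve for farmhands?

L(w) = 373248/w³

MP_L = (2/3)·9·L^(-1/3) = 6·L^(-1/3).
Setting P·MP_L = w: 72·L^(-1/3) = w.
Solving for L: L^(-1/3) = w/72, so L = (72/w)^(3).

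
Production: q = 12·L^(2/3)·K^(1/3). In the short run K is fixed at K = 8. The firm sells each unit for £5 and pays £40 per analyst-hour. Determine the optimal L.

L* = 8

With K = 8, MP_L = (2/3)·12·L^(-1/3)·8^(1/3) = 16·L^(-1/3).
Profit maximization for a price taker requires P·MP_L = w: 5·16·L^(-1/3) = 40.
So L^(-1/3) = 0.5, which gives L = 8.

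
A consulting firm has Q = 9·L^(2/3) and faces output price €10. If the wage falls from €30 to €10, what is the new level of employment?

L* = 216

From P·MP_L = w with MP_L = 6·L^(-1/3), the labor demand is L(w) = (60/w)^(3).
At w = 30: L = 8. At w = 10: L = 216.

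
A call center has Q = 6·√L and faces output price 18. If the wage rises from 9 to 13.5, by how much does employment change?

From P·MP_L = w with MP_L = 3·L^(-1/2), the labor demand is L(w) = (54/w)^(2).
At w = 9: L = 36. At w = 13.5: L = 16.
ΔL = 16 − 36 = -20.

ΔL = -20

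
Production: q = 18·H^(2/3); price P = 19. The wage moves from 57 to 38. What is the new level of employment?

From P·MP_H = w with MP_H = 12·H^(-1/3), the labor demand is H(w) = (228/w)^(3).
At w = 57: H = 64. At w = 38: H = 216.

H* = 216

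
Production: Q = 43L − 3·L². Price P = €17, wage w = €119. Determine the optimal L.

L* = 6

The marginal product of L is MP_L = 43 − 6L.
A price-taking firm hires until the value of the marginal product equals the wage: P·MP_L = w, so 17·(43 − 6L) = 119.
Then 43 − 6L = 7, giving L = 6.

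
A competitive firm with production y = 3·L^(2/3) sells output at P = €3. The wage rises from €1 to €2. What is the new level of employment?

From P·MP_L = w with MP_L = 2·L^(-1/3), the labor demand is L(w) = (6/w)^(3).
At w = 1: L = 216. At w = 2: L = 27.

L* = 27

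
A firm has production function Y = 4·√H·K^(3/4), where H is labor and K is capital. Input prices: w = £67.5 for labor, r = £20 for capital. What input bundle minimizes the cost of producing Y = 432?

Cost minimization requires the marginal rate of technical substitution to equal the input-price ratio: MP_H/MP_K = w/r.
Here MP_H/MP_K = (1/2)·(K/H)/(3/4) = (2/3)·(K/H). Setting this equal to 67.5/20 = 3.375 gives K = 5.0625H.
Substituting into Y = 432: 4·H^(1/2)·(5.0625H)^(3/4) = 432.
Solving, H = 16 and K = 81.

H* = 16, K* = 81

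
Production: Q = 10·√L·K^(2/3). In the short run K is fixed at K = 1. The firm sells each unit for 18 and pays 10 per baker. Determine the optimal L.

With K = 1, MP_L = (1/2)·10·L^(-1/2)·1^(2/3) = 5·L^(-1/2).
Profit maximization for a price taker requires P·MP_L = w: 18·5·L^(-1/2) = 10.
So L^(-1/2) = 1/9, which gives L = 81.

L* = 81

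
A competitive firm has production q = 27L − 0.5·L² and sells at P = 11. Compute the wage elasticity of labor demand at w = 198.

ε = -2

From P·MP_L = w with MP_L = 27 − L, labor demand is L(w) = 27 − w/11.
dL/dw = −1/(11) = -1/11.
At w = 198, L = 9, so ε = (dL/dw)·(w/L) = (-1/11)·(198/9) = -2.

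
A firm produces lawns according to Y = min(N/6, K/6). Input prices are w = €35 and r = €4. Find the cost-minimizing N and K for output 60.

N* = 360, K* = 360

With a fixed-proportions technology, the cost-minimizing bundle uses no slack in either input: N/6 = K/6 = Y.
So N = 6·60 = 360 and K = 6·60 = 360.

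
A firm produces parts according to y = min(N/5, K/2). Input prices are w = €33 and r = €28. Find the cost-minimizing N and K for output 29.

N* = 145, K* = 58

With a fixed-proportions technology, the cost-minimizing bundle uses no slack in either input: N/5 = K/2 = y.
So N = 5·29 = 145 and K = 2·29 = 58.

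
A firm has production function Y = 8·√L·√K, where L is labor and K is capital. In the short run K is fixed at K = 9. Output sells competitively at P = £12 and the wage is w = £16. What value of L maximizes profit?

L* = 81

With K = 9, MP_L = (1/2)·8·L^(-1/2)·9^(1/2) = 12·L^(-1/2).
Profit maximization for a price taker requires P·MP_L = w: 12·12·L^(-1/2) = 16.
So L^(-1/2) = 1/9, which gives L = 81.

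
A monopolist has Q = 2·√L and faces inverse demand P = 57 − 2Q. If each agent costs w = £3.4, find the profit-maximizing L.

L* = 25

Marginal revenue from the inverse demand is MR = 57 − 4Q.
The marginal product is MP_L = L^(-1/2).
A monopolist hires until marginal revenue product equals the wage: MR·MP_L = w.
At L, Q = 2·√L. Substituting and solving: (57 − 8·√L)·L^(-1/2) = 3.4 gives L = 25.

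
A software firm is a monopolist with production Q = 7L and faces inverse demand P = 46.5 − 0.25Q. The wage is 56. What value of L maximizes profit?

Marginal revenue from the inverse demand is MR = 46.5 − 0.5Q.
The marginal product is MP_L = 7.
A monopolist hires until marginal revenue product equals the wage: MR·MP_L = w.
(46.5 − 3.5L)·7 = 56, so L = 11.

L* = 11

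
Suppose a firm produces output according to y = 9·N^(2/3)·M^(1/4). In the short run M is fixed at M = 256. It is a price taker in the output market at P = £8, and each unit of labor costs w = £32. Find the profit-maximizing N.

N* = 216

With M = 256, MP_N = (2/3)·9·N^(-1/3)·256^(1/4) = 24·N^(-1/3).
Profit maximization for a price taker requires P·MP_N = w: 8·24·N^(-1/3) = 32.
So N^(-1/3) = 1/6, which gives N = 216.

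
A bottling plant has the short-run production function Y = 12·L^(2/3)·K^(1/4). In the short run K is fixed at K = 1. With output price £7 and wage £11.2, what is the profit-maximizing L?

With K = 1, MP_L = (2/3)·12·L^(-1/3)·1^(1/4) = 8·L^(-1/3).
Profit maximization for a price taker requires P·MP_L = w: 7·8·L^(-1/3) = 11.2.
So L^(-1/3) = 0.2, which gives L = 125.

L* = 125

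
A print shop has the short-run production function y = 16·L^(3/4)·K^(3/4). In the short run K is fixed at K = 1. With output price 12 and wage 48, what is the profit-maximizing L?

L* = 81

With K = 1, MP_L = (3/4)·16·L^(-1/4)·1^(3/4) = 12·L^(-1/4).
Profit maximization for a price taker requires P·MP_L = w: 12·12·L^(-1/4) = 48.
So L^(-1/4) = 1/3, which gives L = 81.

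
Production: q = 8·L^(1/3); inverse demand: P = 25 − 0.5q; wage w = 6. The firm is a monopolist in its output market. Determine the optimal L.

L* = 8

Marginal revenue from the inverse demand is MR = 25 − q.
The marginal product is MP_L = (8/3)·L^(-2/3).
A monopolist hires until marginal revenue product equals the wage: MR·MP_L = w.
At L, q = 8·L^(1/3). Substituting and solving: (25 − 8·L^(1/3))·(8/3)·L^(-2/3) = 6 gives L = 8.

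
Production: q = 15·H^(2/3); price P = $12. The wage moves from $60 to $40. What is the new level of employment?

From P·MP_H = w with MP_H = 10·H^(-1/3), the labor demand is H(w) = (120/w)^(3).
At w = 60: H = 8. At w = 40: H = 27.

H* = 27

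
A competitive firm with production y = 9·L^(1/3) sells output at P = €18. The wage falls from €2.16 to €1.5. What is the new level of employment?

L* = 216

From P·MP_L = w with MP_L = 3·L^(-2/3), the labor demand is L(w) = (54/w)^(3/2).
At w = 2.16: L = 125. At w = 1.5: L = 216.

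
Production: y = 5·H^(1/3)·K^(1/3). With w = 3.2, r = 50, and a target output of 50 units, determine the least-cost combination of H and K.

Cost minimization requires the marginal rate of technical substitution to equal the input-price ratio: MP_H/MP_K = w/r.
Here MP_H/MP_K = (1/3)·(K/H)/(1/3) = (K/H). Setting this equal to 3.2/50 = 0.064 gives K = 0.064H.
Substituting into y = 50: 5·H^(1/3)·(0.064H)^(1/3) = 50.
Solving, H = 125 and K = 8.

H* = 125, K* = 8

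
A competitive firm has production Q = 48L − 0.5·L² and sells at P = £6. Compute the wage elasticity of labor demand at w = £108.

From P·MP_L = w with MP_L = 48 − L, labor demand is L(w) = 48 − w/6.
dL/dw = −1/(6) = -1/6.
At w = 108, L = 30, so ε = (dL/dw)·(w/L) = (-1/6)·(108/30) = -0.6.

ε = -0.6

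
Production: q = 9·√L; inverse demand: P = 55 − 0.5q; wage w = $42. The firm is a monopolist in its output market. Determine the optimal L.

Marginal revenue from the inverse demand is MR = 55 − q.
The marginal product is MP_L = 4.5·L^(-1/2).
A monopolist hires until marginal revenue product equals the wage: MR·MP_L = w.
At L, q = 9·√L. Substituting and solving: (55 − 9·√L)·4.5·L^(-1/2) = 42 gives L = 9.

L* = 9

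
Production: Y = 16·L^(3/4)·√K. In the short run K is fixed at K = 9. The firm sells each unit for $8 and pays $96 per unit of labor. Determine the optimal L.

With K = 9, MP_L = (3/4)·16·L^(-1/4)·9^(1/2) = 36·L^(-1/4).
Profit maximization for a price taker requires P·MP_L = w: 8·36·L^(-1/4) = 96.
So L^(-1/4) = 1/3, which gives L = 81.

L* = 81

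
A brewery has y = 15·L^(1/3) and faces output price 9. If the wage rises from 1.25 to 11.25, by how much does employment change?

ΔL = -208

From P·MP_L = w with MP_L = 5·L^(-2/3), the labor demand is L(w) = (45/w)^(3/2).
At w = 1.25: L = 216. At w = 11.25: L = 8.
ΔL = 8 − 216 = -208.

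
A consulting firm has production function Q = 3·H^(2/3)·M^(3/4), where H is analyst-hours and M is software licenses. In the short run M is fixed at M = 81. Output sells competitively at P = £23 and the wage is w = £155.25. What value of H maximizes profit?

H* = 512

With M = 81, MP_H = (2/3)·3·H^(-1/3)·81^(3/4) = 54·H^(-1/3).
Profit maximization for a price taker requires P·MP_H = w: 23·54·H^(-1/3) = 155.25.
So H^(-1/3) = 0.125, which gives H = 512.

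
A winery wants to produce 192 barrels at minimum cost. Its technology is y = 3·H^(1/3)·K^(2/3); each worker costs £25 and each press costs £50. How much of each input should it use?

H* = 64, K* = 64

Cost minimization requires the marginal rate of technical substitution to equal the input-price ratio: MP_H/MP_K = w/r.
Here MP_H/MP_K = (1/3)·(K/H)/(2/3) = 0.5·(K/H). Setting this equal to 25/50 = 0.5 gives K = H.
Substituting into y = 192: 3·H^(1/3)·(H)^(2/3) = 192.
Solving, H = 64 and K = 64.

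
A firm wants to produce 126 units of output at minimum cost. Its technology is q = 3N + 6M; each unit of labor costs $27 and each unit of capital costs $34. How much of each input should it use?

The inputs are perfect substitutes, so the firm uses whichever has the lower cost per unit of output.
Cost per unit of output via N is w/3 = 9; via M it is r/6 = 17/3. M is cheaper.
Producing q = 126 with M alone: N = 0, M = 21.

N* = 0, M* = 21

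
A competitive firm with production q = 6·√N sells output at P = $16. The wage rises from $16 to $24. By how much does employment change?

ΔN = -5

From P·MP_N = w with MP_N = 3·N^(-1/2), the labor demand is N(w) = (48/w)^(2).
At w = 16: N = 9. At w = 24: N = 4.
ΔN = 4 − 9 = -5.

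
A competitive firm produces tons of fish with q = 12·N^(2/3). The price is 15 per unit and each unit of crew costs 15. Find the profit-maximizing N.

N* = 512

MP_N = (2/3)·12·N^(-1/3) = 8·N^(-1/3).
Profit maximization for a price taker requires P·MP_N = w: 15·8·N^(-1/3) = 15.
So N^(-1/3) = 0.125, which gives N = 512.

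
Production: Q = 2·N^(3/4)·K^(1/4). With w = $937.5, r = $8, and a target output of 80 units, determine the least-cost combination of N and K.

N* = 16, K* = 625

Cost minimization requires the marginal rate of technical substitution to equal the input-price ratio: MP_N/MP_K = w/r.
Here MP_N/MP_K = (3/4)·(K/N)/(1/4) = 3·(K/N). Setting this equal to 937.5/8 = 117.1875 gives K = 39.0625N.
Substituting into Q = 80: 2·N^(3/4)·(39.0625N)^(1/4) = 80.
Solving, N = 16 and K = 625.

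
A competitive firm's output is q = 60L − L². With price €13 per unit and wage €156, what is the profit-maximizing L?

L* = 24

The marginal product of L is MP_L = 60 − 2L.
A price-taking firm hires until the value of the marginal product equals the wage: P·MP_L = w, so 13·(60 − 2L) = 156.
Then 60 − 2L = 12, giving L = 24.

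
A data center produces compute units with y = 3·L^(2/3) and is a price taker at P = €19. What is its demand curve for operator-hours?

L(w) = 54872/w³

MP_L = (2/3)·3·L^(-1/3) = 2·L^(-1/3).
Setting P·MP_L = w: 38·L^(-1/3) = w.
Solving for L: L^(-1/3) = w/38, so L = (38/w)^(3).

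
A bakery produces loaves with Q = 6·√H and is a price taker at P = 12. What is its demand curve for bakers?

H(w) = 1296/w²

MP_H = (1/2)·6·H^(-1/2) = 3·H^(-1/2).
Setting P·MP_H = w: 36·H^(-1/2) = w.
Solving for H: H^(-1/2) = w/36, so H = (36/w)^(2).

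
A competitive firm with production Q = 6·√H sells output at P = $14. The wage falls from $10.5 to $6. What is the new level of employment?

H* = 49

From P·MP_H = w with MP_H = 3·H^(-1/2), the labor demand is H(w) = (42/w)^(2).
At w = 10.5: H = 16. At w = 6: H = 49.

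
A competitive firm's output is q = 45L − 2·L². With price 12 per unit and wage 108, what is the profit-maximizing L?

L* = 9

The marginal product of L is MP_L = 45 − 4L.
A price-taking firm hires until the value of the marginal product equals the wage: P·MP_L = w, so 12·(45 − 4L) = 108.
Then 45 − 4L = 9, giving L = 9.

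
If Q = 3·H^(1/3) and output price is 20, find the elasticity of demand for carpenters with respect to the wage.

MP_H = (1/3)·3·H^(-2/3), so P·MP_H = w gives 20·H^(-2/3) = w.
Solving, H(w) = (20/w)^(3/2). This is a constant-elasticity form: H ∝ w^(−3/2), so ε = −3/2.

ε = -1.5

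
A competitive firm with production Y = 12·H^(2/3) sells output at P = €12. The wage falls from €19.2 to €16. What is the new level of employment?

From P·MP_H = w with MP_H = 8·H^(-1/3), the labor demand is H(w) = (96/w)^(3).
At w = 19.2: H = 125. At w = 16: H = 216.

H* = 216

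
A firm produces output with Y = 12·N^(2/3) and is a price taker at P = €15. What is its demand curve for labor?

MP_N = (2/3)·12·N^(-1/3) = 8·N^(-1/3).
Setting P·MP_N = w: 120·N^(-1/3) = w.
Solving for N: N^(-1/3) = w/120, so N = (120/w)^(3).

N(w) = 1728000/w³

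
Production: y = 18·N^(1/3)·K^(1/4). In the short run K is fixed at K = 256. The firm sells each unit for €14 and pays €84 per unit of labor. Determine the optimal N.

With K = 256, MP_N = (1/3)·18·N^(-2/3)·256^(1/4) = 24·N^(-2/3).
Profit maximization for a price taker requires P·MP_N = w: 14·24·N^(-2/3) = 84.
So N^(-2/3) = 0.25, which gives N = 8.

N* = 8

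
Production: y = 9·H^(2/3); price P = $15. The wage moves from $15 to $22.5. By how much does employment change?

ΔH = -152

From P·MP_H = w with MP_H = 6·H^(-1/3), the labor demand is H(w) = (90/w)^(3).
At w = 15: H = 216. At w = 22.5: H = 64.
ΔH = 64 − 216 = -152.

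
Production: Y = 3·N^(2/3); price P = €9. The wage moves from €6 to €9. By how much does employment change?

ΔN = -19

From P·MP_N = w with MP_N = 2·N^(-1/3), the labor demand is N(w) = (18/w)^(3).
At w = 6: N = 27. At w = 9: N = 8.
ΔN = 8 − 27 = -19.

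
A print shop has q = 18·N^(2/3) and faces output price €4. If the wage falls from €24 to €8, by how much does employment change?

ΔN = 208

From P·MP_N = w with MP_N = 12·N^(-1/3), the labor demand is N(w) = (48/w)^(3).
At w = 24: N = 8. At w = 8: N = 216.
ΔN = 216 − 8 = 208.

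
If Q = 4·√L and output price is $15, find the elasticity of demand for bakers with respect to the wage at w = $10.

ε = -2

MP_L = (1/2)·4·L^(-1/2), so P·MP_L = w gives 30·L^(-1/2) = w.
Solving, L(w) = (30/w)^(2). This is a constant-elasticity form: L ∝ w^(−2), so ε = −2.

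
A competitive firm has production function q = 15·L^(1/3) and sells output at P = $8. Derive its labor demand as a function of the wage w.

L(w) = (40/w)^(3/2)

MP_L = (1/3)·15·L^(-2/3) = 5·L^(-2/3).
Setting P·MP_L = w: 40·L^(-2/3) = w.
Solving for L: L^(-2/3) = w/40, so L = (40/w)^(3/2).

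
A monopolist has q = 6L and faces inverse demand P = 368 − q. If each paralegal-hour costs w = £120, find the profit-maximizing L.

Marginal revenue from the inverse demand is MR = 368 − 2q.
The marginal product is MP_L = 6.
A monopolist hires until marginal revenue product equals the wage: MR·MP_L = w.
(368 − 12L)·6 = 120, so L = 29.

L* = 29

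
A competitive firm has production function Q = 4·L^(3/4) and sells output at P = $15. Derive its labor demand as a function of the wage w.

MP_L = (3/4)·4·L^(-1/4) = 3·L^(-1/4).
Setting P·MP_L = w: 45·L^(-1/4) = w.
Solving for L: L^(-1/4) = w/45, so L = (45/w)^(4).

L(w) = 4100625/w^(4)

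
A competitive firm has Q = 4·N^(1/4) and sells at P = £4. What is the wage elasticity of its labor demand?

MP_N = (1/4)·4·N^(-3/4), so P·MP_N = w gives 4·N^(-3/4) = w.
Solving, N(w) = (4/w)^(4/3). This is a constant-elasticity form: N ∝ w^(−4/3), so ε = −4/3.

ε = -4/3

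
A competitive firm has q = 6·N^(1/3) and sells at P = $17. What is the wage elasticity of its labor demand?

MP_N = (1/3)·6·N^(-2/3), so P·MP_N = w gives 34·N^(-2/3) = w.
Solving, N(w) = (34/w)^(3/2). This is a constant-elasticity form: N ∝ w^(−3/2), so ε = −3/2.

ε = -1.5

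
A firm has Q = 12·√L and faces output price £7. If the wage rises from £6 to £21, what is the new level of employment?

L* = 4

From P·MP_L = w with MP_L = 6·L^(-1/2), the labor demand is L(w) = (42/w)^(2).
At w = 6: L = 49. At w = 21: L = 4.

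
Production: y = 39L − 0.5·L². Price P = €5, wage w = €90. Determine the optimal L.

The marginal product of L is MP_L = 39 − L.
A price-taking firm hires until the value of the marginal product equals the wage: P·MP_L = w, so 5·(39 − L) = 90.
Then 39 − L = 18, giving L = 21.

L* = 21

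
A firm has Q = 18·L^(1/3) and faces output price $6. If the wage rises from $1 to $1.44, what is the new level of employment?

From P·MP_L = w with MP_L = 6·L^(-2/3), the labor demand is L(w) = (36/w)^(3/2).
At w = 1: L = 216. At w = 1.44: L = 125.

L* = 125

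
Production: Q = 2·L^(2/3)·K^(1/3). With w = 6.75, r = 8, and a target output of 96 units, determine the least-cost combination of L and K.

Cost minimization requires the marginal rate of technical substitution to equal the input-price ratio: MP_L/MP_K = w/r.
Here MP_L/MP_K = (2/3)·(K/L)/(1/3) = 2·(K/L). Setting this equal to 6.75/8 = 0.84375 gives K = 0.421875L.
Substituting into Q = 96: 2·L^(2/3)·(0.421875L)^(1/3) = 96.
Solving, L = 64 and K = 27.

L* = 64, K* = 27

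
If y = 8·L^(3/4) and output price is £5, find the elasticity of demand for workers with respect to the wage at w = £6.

MP_L = (3/4)·8·L^(-1/4), so P·MP_L = w gives 30·L^(-1/4) = w.
Solving, L(w) = (30/w)^(4). This is a constant-elasticity form: L ∝ w^(−4), so ε = −4.

ε = -4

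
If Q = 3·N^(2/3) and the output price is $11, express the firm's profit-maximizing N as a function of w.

N(w) = 10648/w³

MP_N = (2/3)·3·N^(-1/3) = 2·N^(-1/3).
Setting P·MP_N = w: 22·N^(-1/3) = w.
Solving for N: N^(-1/3) = w/22, so N = (22/w)^(3).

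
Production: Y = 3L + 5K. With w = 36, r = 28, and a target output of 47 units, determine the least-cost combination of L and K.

L* = 0, K* = 9.4

The inputs are perfect substitutes, so the firm uses whichever has the lower cost per unit of output.
Cost per unit of output via L is w/3 = 12; via K it is r/5 = 5.6. K is cheaper.
Producing Y = 47 with K alone: L = 0, K = 9.4.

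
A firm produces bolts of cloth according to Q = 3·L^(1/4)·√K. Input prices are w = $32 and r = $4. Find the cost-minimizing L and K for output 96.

L* = 16, K* = 256

Cost minimization requires the marginal rate of technical substitution to equal the input-price ratio: MP_L/MP_K = w/r.
Here MP_L/MP_K = (1/4)·(K/L)/(1/2) = 0.5·(K/L). Setting this equal to 32/4 = 8 gives K = 16L.
Substituting into Q = 96: 3·L^(1/4)·(16L)^(1/2) = 96.
Solving, L = 16 and K = 256.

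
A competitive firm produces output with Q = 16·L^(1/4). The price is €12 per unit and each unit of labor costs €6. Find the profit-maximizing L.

MP_L = (1/4)·16·L^(-3/4) = 4·L^(-3/4).
Profit maximization for a price taker requires P·MP_L = w: 12·4·L^(-3/4) = 6.
So L^(-3/4) = 0.125, which gives L = 16.

L* = 16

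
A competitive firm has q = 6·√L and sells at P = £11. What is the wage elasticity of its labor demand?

MP_L = (1/2)·6·L^(-1/2), so P·MP_L = w gives 33·L^(-1/2) = w.
Solving, L(w) = (33/w)^(2). This is a constant-elasticity form: L ∝ w^(−2), so ε = −2.

ε = -2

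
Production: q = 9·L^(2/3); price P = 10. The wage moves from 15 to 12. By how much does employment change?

ΔL = 61

From P·MP_L = w with MP_L = 6·L^(-1/3), the labor demand is L(w) = (60/w)^(3).
At w = 15: L = 64. At w = 12: L = 125.
ΔL = 125 − 64 = 61.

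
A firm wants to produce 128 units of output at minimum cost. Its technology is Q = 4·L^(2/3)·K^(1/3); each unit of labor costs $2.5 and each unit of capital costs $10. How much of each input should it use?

Cost minimization requires the marginal rate of technical substitution to equal the input-price ratio: MP_L/MP_K = w/r.
Here MP_L/MP_K = (2/3)·(K/L)/(1/3) = 2·(K/L). Setting this equal to 2.5/10 = 0.25 gives K = 0.125L.
Substituting into Q = 128: 4·L^(2/3)·(0.125L)^(1/3) = 128.
Solving, L = 64 and K = 8.

L* = 64, K* = 8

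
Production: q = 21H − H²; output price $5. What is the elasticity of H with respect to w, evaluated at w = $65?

ε = -1.625

From P·MP_H = w with MP_H = 21 − 2H, labor demand is H(w) = (21 − w/5)/2.
dH/dw = −1/(10) = -0.1.
At w = 65, H = 4, so ε = (dH/dw)·(w/H) = (-0.1)·(65/4) = -1.625.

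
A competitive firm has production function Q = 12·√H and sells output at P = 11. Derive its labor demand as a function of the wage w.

MP_H = (1/2)·12·H^(-1/2) = 6·H^(-1/2).
Setting P·MP_H = w: 66·H^(-1/2) = w.
Solving for H: H^(-1/2) = w/66, so H = (66/w)^(2).

H(w) = 4356/w²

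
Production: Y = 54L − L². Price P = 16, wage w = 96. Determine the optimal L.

L* = 24

The marginal product of L is MP_L = 54 − 2L.
A price-taking firm hires until the value of the marginal product equals the wage: P·MP_L = w, so 16·(54 − 2L) = 96.
Then 54 − 2L = 6, giving L = 24.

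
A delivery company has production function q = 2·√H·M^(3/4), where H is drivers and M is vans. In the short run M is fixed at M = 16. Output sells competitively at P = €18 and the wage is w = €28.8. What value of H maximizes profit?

With M = 16, MP_H = (1/2)·2·H^(-1/2)·16^(3/4) = 8·H^(-1/2).
Profit maximization for a price taker requires P·MP_H = w: 18·8·H^(-1/2) = 28.8.
So H^(-1/2) = 0.2, which gives H = 25.

H* = 25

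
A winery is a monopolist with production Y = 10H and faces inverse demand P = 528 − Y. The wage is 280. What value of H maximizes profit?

H* = 25

Marginal revenue from the inverse demand is MR = 528 − 2Y.
The marginal product is MP_H = 10.
A monopolist hires until marginal revenue product equals the wage: MR·MP_H = w.
(528 − 20H)·10 = 280, so H = 25.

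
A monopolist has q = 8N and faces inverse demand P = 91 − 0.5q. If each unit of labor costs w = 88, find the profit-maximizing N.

N* = 10

Marginal revenue from the inverse demand is MR = 91 − q.
The marginal product is MP_N = 8.
A monopolist hires until marginal revenue product equals the wage: MR·MP_N = w.
(91 − 8N)·8 = 88, so N = 10.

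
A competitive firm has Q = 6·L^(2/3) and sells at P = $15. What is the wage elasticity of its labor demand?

ε = -3

MP_L = (2/3)·6·L^(-1/3), so P·MP_L = w gives 60·L^(-1/3) = w.
Solving, L(w) = (60/w)^(3). This is a constant-elasticity form: L ∝ w^(−3), so ε = −3.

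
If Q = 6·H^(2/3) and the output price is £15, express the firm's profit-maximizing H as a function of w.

MP_H = (2/3)·6·H^(-1/3) = 4·H^(-1/3).
Setting P·MP_H = w: 60·H^(-1/3) = w.
Solving for H: H^(-1/3) = w/60, so H = (60/w)^(3).

H(w) = 216000/w³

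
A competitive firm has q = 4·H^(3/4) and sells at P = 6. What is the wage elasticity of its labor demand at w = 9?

MP_H = (3/4)·4·H^(-1/4), so P·MP_H = w gives 18·H^(-1/4) = w.
Solving, H(w) = (18/w)^(4). This is a constant-elasticity form: H ∝ w^(−4), so ε = −4.

ε = -4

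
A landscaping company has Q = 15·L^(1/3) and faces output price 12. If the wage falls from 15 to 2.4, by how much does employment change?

From P·MP_L = w with MP_L = 5·L^(-2/3), the labor demand is L(w) = (60/w)^(3/2).
At w = 15: L = 8. At w = 2.4: L = 125.
ΔL = 125 − 8 = 117.

ΔL = 117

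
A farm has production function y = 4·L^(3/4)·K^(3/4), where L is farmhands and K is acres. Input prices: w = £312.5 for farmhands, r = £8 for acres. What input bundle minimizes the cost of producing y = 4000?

Cost minimization requires the marginal rate of technical substitution to equal the input-price ratio: MP_L/MP_K = w/r.
Here MP_L/MP_K = (3/4)·(K/L)/(3/4) = (K/L). Setting this equal to 312.5/8 = 39.0625 gives K = 39.0625L.
Substituting into y = 4000: 4·L^(3/4)·(39.0625L)^(3/4) = 4000.
Solving, L = 16 and K = 625.

L* = 16, K* = 625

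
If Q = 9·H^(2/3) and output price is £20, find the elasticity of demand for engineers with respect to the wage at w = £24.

ε = -3

MP_H = (2/3)·9·H^(-1/3), so P·MP_H = w gives 120·H^(-1/3) = w.
Solving, H(w) = (120/w)^(3). This is a constant-elasticity form: H ∝ w^(−3), so ε = −3.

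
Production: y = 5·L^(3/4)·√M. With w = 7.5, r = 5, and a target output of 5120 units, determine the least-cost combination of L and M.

Cost minimization requires the marginal rate of technical substitution to equal the input-price ratio: MP_L/MP_M = w/r.
Here MP_L/MP_M = (3/4)·(M/L)/(1/2) = 1.5·(M/L). Setting this equal to 7.5/5 = 1.5 gives M = L.
Substituting into y = 5120: 5·L^(3/4)·(L)^(1/2) = 5120.
Solving, L = 256 and M = 256.

L* = 256, M* = 256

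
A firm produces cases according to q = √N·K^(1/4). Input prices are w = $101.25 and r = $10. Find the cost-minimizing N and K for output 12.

N* = 16, K* = 81

Cost minimization requires the marginal rate of technical substitution to equal the input-price ratio: MP_N/MP_K = w/r.
Here MP_N/MP_K = (1/2)·(K/N)/(1/4) = 2·(K/N). Setting this equal to 101.25/10 = 10.125 gives K = 5.0625N.
Substituting into q = 12: N^(1/2)·(5.0625N)^(1/4) = 12.
Solving, N = 16 and K = 81.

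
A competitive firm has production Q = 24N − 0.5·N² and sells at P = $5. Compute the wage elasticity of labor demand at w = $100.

From P·MP_N = w with MP_N = 24 − N, labor demand is N(w) = 24 − w/5.
dN/dw = −1/(5) = -0.2.
At w = 100, N = 4, so ε = (dN/dw)·(w/N) = (-0.2)·(100/4) = -5.

ε = -5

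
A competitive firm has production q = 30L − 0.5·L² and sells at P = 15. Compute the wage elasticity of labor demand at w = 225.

From P·MP_L = w with MP_L = 30 − L, labor demand is L(w) = 30 − w/15.
dL/dw = −1/(15) = -1/15.
At w = 225, L = 15, so ε = (dL/dw)·(w/L) = (-1/15)·(225/15) = -1.

ε = -1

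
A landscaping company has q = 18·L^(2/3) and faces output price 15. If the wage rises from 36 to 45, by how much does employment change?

ΔL = -61

From P·MP_L = w with MP_L = 12·L^(-1/3), the labor demand is L(w) = (180/w)^(3).
At w = 36: L = 125. At w = 45: L = 64.
ΔL = 64 − 125 = -61.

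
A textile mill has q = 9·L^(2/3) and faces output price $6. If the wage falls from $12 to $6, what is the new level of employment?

L* = 216

From P·MP_L = w with MP_L = 6·L^(-1/3), the labor demand is L(w) = (36/w)^(3).
At w = 12: L = 27. At w = 6: L = 216.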